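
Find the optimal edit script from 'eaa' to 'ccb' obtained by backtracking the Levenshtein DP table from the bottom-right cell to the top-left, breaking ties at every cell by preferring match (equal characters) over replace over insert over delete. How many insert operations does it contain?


Edit distance = 3. Backtracking from cell (3, 3) with preference match > replace > insert > delete,
then listing the resulting alignment 'eaa' -> 'ccb' left to right:
  Step 1: replace e->c
  Step 2: replace a->c
  Step 3: replace a->b
Total insertions: 0

0


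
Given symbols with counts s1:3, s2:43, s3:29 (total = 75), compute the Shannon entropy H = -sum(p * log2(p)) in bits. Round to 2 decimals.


Computing entropy H = -sum(p_i * log2(p_i)):
  s1: p = 3/75 = 0.0400, -p*log2(p) = 0.1858
  s2: p = 43/75 = 0.5733, -p*log2(p) = 0.4601
  s3: p = 29/75 = 0.3867, -p*log2(p) = 0.5301
H = sum of terms = 1.1760
Rounded to 2 decimals: 1.18

1.18


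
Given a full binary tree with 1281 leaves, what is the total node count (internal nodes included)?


Leaf nodes (terminals): 1281
Internal nodes = n - 1 = 1281 - 1 = 1280
Total = leaves + internal = 1281 + 1280 = 2561

2561


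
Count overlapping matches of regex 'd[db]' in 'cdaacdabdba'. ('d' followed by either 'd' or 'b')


Pattern: d[db] means 'd' followed by either 'd' or 'b'.
Scanning 'cdaacdabdba' position-by-position:
  Pos 0: window 'cd' -> no
  Pos 1: window 'da' -> no
  Pos 2: window 'aa' -> no
  Pos 3: window 'ac' -> no
  Pos 4: window 'cd' -> no
  Pos 5: window 'da' -> no
  Pos 6: window 'ab' -> no
  Pos 7: window 'bd' -> no
  Pos 8: window 'db' -> MATCH
  Pos 9: window 'ba' -> no
  Pos 10: window 'a' -> no
Total matches: 1

1


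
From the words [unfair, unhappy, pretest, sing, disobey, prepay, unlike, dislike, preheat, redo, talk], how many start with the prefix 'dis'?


Checking each word for prefix 'dis':
  'unfair' -> no (count: 0)
  'unhappy' -> no (count: 0)
  'pretest' -> no (count: 0)
  'sing' -> no (count: 0)
  'disobey' -> YES, starts with 'dis' (count: 1)
  'prepay' -> no (count: 1)
  'unlike' -> no (count: 1)
  'dislike' -> YES, starts with 'dis' (count: 2)
  'preheat' -> no (count: 2)
  'redo' -> no (count: 2)
  'talk' -> no (count: 2)
Total with prefix 'dis': 2

2


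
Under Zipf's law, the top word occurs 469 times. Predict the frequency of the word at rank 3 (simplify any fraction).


Zipf's law: freq(rank) = f1 / rank
f1 = 469, rank = 3
freq = 469 / 3
GCD(469, 3) = 1
Simplified: 469/3

469/3


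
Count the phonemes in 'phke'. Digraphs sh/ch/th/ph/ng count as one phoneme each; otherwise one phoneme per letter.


Parsing 'phke' greedily, digraphs first:
  'ph' -> digraph (1 consonant phoneme) (phonemes so far: 1)
  'k' -> consonant phoneme (phonemes so far: 2)
  'e' -> vowel phoneme (phonemes so far: 3)
Total phonemes: 3

3


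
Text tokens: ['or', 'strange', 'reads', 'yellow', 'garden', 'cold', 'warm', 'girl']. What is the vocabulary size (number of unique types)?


Listing all tokens and tracking unique types:
  Token 1: 'or' -> NEW (unique so far: 1)
  Token 2: 'strange' -> NEW (unique so far: 2)
  Token 3: 'reads' -> NEW (unique so far: 3)
  Token 4: 'yellow' -> NEW (unique so far: 4)
  Token 5: 'garden' -> NEW (unique so far: 5)
  Token 6: 'cold' -> NEW (unique so far: 6)
  Token 7: 'warm' -> NEW (unique so far: 7)
  Token 8: 'girl' -> NEW (unique so far: 8)
Unique types: ('cold', 'garden', 'girl', 'or', 'reads', 'strange', 'warm', 'yellow')
Vocabulary size: 8

8


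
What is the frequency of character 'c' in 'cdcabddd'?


Scanning 'cdcabddd' for 'c':
  Position 0: 'c' -> MATCH (count: 1)
  Position 2: 'c' -> MATCH (count: 2)
Total occurrences of 'c': 2

2


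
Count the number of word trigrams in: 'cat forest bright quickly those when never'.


Word trigrams from [7] words:
  Trigram 1: (cat forest bright)
  Trigram 2: (forest bright quickly)
  Trigram 3: (bright quickly those)
  Trigram 4: (quickly those when)
  Trigram 5: (those when never)
Total word trigrams: 7 - 2 = 5

5


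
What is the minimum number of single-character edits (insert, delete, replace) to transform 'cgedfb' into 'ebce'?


Building DP table for s1='cgedfb' (len 6) and s2='ebce' (len 4):
       e  b  c  e
    0  1  2  3  4
  c 1  1  2  2  3
  g 2  2  2  3  3
  e 3  2  3  3  3
  d 4  3  3  4  4
  f 5  4  4  4  5
  b 6  5  4  5  5
Edit distance = dp[6][4] = 5

5


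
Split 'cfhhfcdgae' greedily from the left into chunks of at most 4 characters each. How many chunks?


'cfhhfcdgae' has 10 characters.
Chunking with max size 4:
  Chunk 1: 'cfhh' (positions 0-3)
  Chunk 2: 'fcdg' (positions 4-7)
  Chunk 3: 'ae' (positions 8-9)
Total chunks: ceil(10 / 4) = 3

3


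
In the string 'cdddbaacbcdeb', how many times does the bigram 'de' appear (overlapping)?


Scanning 'cdddbaacbcdeb' for bigram 'de':
  Position 0: 'cd' -> no
  Position 1: 'dd' -> no
  Position 2: 'dd' -> no
  Position 3: 'db' -> no
  Position 4: 'ba' -> no
  Position 5: 'aa' -> no
  Position 6: 'ac' -> no
  Position 7: 'cb' -> no
  Position 8: 'bc' -> no
  Position 9: 'cd' -> no
  Position 10: 'de' -> MATCH
  Position 11: 'eb' -> no
Total matches: 1

1


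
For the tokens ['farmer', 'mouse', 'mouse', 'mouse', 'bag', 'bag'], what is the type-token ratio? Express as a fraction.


Tokens: 6
Unique types: ('bag', 'farmer', 'mouse') = 3
TTR = 3/6
Simplify: divide both by 3 -> 1/2
TTR = 1/2

1/2


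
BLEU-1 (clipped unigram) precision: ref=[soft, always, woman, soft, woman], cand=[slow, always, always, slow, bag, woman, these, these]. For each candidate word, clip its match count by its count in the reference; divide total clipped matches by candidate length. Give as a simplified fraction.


Reference word counts: {'always': 1, 'soft': 2, 'woman': 2}
Checking each candidate word (with clipping):
  'slow' -> not in reference -> no match (matches: 0)
  'always' -> in reference (ref count 1, used 1/1) -> match (matches: 1)
  'always' -> ref count 1 already used up (1/1) -> clipped, no match (matches: 1)
  'slow' -> not in reference -> no match (matches: 1)
  'bag' -> not in reference -> no match (matches: 1)
  'woman' -> in reference (ref count 2, used 1/2) -> match (matches: 2)
  'these' -> not in reference -> no match (matches: 2)
  'these' -> not in reference -> no match (matches: 2)
Clipped matches: 2, Candidate length: 8
Precision = 2/8 = 1/4

1/4


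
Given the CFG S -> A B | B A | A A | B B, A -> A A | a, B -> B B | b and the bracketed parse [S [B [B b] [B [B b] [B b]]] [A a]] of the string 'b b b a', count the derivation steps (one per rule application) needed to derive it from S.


Every bracketed nonterminal node [X ...] in the tree is produced by exactly one rule application.
Reading the tree off as a leftmost derivation:
  Step 1: S  =>  B A   (applied S -> B A)
  Step 2: B A  =>  B B A   (applied B -> B B)
  Step 3: B B A  =>  b B A   (applied B -> b)
  Step 4: b B A  =>  b B B A   (applied B -> B B)
  Step 5: b B B A  =>  b b B A   (applied B -> b)
  Step 6: b b B A  =>  b b b A   (applied B -> b)
  Step 7: b b b A  =>  b b b a   (applied A -> a)
Final yield: b b b a
Total rewrite steps: 7

7


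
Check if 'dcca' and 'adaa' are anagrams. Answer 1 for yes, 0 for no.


Sort characters of 'dcca': 'accd'
Sort characters of 'adaa': 'aaad'
Sorted forms differ -> they are NOT anagrams
Result: 0

0


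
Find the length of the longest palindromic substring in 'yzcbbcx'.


Scanning 'yzcbbcx' for palindromic substrings.
Substring at positions 2-5: 'cbbc'.
Check: reverse('cbbc') = 'cbbc' -> palindrome confirmed.
Neighbouring characters ('z' / 'x') break symmetry, so it cannot extend further.
No longer palindromic substring exists; longest length = 4

4


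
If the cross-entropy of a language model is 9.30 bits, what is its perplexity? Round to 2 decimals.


Perplexity formula: PP = 2^H
H = 9.30
PP = 2^9.30
Decompose: 2^9.30 = 2^9 * 2^0.30
2^9 = 512, 2^0.30 ~ 1.2311444
PP ~ 512 * 1.2311444 = 630.3459328
Rounded to 2 decimals: 630.35

630.35


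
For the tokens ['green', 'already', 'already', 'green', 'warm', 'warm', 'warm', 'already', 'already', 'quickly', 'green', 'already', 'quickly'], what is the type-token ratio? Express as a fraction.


Tokens: 13
Unique types: ('already', 'green', 'quickly', 'warm') = 4
TTR = 4/13
Already in lowest terms.

4/13


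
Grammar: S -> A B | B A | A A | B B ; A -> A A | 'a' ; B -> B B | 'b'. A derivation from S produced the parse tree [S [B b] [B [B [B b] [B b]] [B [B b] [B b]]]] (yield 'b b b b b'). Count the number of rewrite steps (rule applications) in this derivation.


Every bracketed nonterminal node [X ...] in the tree is produced by exactly one rule application.
Reading the tree off as a leftmost derivation:
  Step 1: S  =>  B B   (applied S -> B B)
  Step 2: B B  =>  b B   (applied B -> b)
  Step 3: b B  =>  b B B   (applied B -> B B)
  Step 4: b B B  =>  b B B B   (applied B -> B B)
  Step 5: b B B B  =>  b b B B   (applied B -> b)
  Step 6: b b B B  =>  b b b B   (applied B -> b)
  Step 7: b b b B  =>  b b b B B   (applied B -> B B)
  Step 8: b b b B B  =>  b b b b B   (applied B -> b)
  Step 9: b b b b B  =>  b b b b b   (applied B -> b)
Final yield: b b b b b
Total rewrite steps: 9

9


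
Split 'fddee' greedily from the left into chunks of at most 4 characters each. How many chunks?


'fddee' has 5 characters.
Chunking with max size 4:
  Chunk 1: 'fdde' (positions 0-3)
  Chunk 2: 'e' (positions 4-4)
Total chunks: ceil(5 / 4) = 2

2


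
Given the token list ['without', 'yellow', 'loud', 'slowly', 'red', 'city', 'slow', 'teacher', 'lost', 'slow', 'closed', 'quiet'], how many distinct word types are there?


Listing all tokens and tracking unique types:
  Token 1: 'without' -> NEW (unique so far: 1)
  Token 2: 'yellow' -> NEW (unique so far: 2)
  Token 3: 'loud' -> NEW (unique so far: 3)
  Token 4: 'slowly' -> NEW (unique so far: 4)
  Token 5: 'red' -> NEW (unique so far: 5)
  Token 6: 'city' -> NEW (unique so far: 6)
  Token 7: 'slow' -> NEW (unique so far: 7)
  Token 8: 'teacher' -> NEW (unique so far: 8)
  Token 9: 'lost' -> NEW (unique so far: 9)
  Token 10: 'slow' -> duplicate (unique so far: 9)
  Token 11: 'closed' -> NEW (unique so far: 10)
  Token 12: 'quiet' -> NEW (unique so far: 11)
Unique types: ('city', 'closed', 'lost', 'loud', 'quiet', 'red', 'slow', 'slowly', 'teacher', 'without', 'yellow')
Vocabulary size: 11

11


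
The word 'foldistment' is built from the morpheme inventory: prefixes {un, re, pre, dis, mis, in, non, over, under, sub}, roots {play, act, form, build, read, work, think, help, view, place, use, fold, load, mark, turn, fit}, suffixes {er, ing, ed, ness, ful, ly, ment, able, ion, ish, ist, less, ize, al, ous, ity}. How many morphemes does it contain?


Segmenting 'foldistment' against the inventory:
  'fold' -> root (morpheme 1)
  'ist' -> suffix (morpheme 2)
  'ment' -> suffix (morpheme 3)
Total morphemes: 3

3


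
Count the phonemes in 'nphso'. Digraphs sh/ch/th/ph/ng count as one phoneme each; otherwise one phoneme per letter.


Parsing 'nphso' greedily, digraphs first:
  'n' -> consonant phoneme (phonemes so far: 1)
  'ph' -> digraph (1 consonant phoneme) (phonemes so far: 2)
  's' -> consonant phoneme (phonemes so far: 3)
  'o' -> vowel phoneme (phonemes so far: 4)
Total phonemes: 4

4


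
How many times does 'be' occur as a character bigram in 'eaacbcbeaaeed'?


Scanning 'eaacbcbeaaeed' for bigram 'be':
  Position 0: 'ea' -> no
  Position 1: 'aa' -> no
  Position 2: 'ac' -> no
  Position 3: 'cb' -> no
  Position 4: 'bc' -> no
  Position 5: 'cb' -> no
  Position 6: 'be' -> MATCH
  Position 7: 'ea' -> no
  Position 8: 'aa' -> no
  Position 9: 'ae' -> no
  Position 10: 'ee' -> no
  Position 11: 'ed' -> no
Total matches: 1

1


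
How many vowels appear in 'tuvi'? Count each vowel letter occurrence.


Scanning each character of 'tuvi':
  Position 1: 't' -> consonant (running count: 0)
  Position 2: 'u' -> vowel (running count: 1)
  Position 3: 'v' -> consonant (running count: 1)
  Position 4: 'i' -> vowel (running count: 2)
Total vowels: 2

2


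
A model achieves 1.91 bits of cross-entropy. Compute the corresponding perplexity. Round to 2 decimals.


Perplexity formula: PP = 2^H
H = 1.91
PP = 2^1.91
Decompose: 2^1.91 = 2^1 * 2^0.91
2^1 = 2, 2^0.91 ~ 1.8790455
PP ~ 2 * 1.8790455 = 3.7580910
Rounded to 2 decimals: 3.76

3.76


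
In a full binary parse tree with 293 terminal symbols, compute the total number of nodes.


Leaf nodes (terminals): 293
Internal nodes = n - 1 = 293 - 1 = 292
Total = leaves + internal = 293 + 292 = 585

585


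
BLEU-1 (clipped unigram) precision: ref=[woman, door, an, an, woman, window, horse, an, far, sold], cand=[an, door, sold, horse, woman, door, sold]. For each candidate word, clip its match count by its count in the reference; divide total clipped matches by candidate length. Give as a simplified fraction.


Reference word counts: {'an': 3, 'door': 1, 'far': 1, 'horse': 1, 'sold': 1, 'window': 1, 'woman': 2}
Checking each candidate word (with clipping):
  'an' -> in reference (ref count 3, used 1/3) -> match (matches: 1)
  'door' -> in reference (ref count 1, used 1/1) -> match (matches: 2)
  'sold' -> in reference (ref count 1, used 1/1) -> match (matches: 3)
  'horse' -> in reference (ref count 1, used 1/1) -> match (matches: 4)
  'woman' -> in reference (ref count 2, used 1/2) -> match (matches: 5)
  'door' -> ref count 1 already used up (1/1) -> clipped, no match (matches: 5)
  'sold' -> ref count 1 already used up (1/1) -> clipped, no match (matches: 5)
Clipped matches: 5, Candidate length: 7
Precision = 5/7

5/7


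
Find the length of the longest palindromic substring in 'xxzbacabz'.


Scanning 'xxzbacabz' for palindromic substrings.
Substring at positions 2-8: 'zbacabz'.
Check: reverse('zbacabz') = 'zbacabz' -> palindrome confirmed.
Neighbouring characters ('x' / '-') break symmetry, so it cannot extend further.
No longer palindromic substring exists; longest length = 7

7


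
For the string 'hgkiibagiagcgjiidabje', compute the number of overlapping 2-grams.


String 'hgkiibagiagcgjiidabje' has length L = 21.
Number of overlapping n-grams = L - n + 1
Substituting: 21 - 2 + 1 = 20

20


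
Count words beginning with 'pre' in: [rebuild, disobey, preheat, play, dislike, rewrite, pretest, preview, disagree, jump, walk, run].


Checking each word for prefix 'pre':
  'rebuild' -> no (count: 0)
  'disobey' -> no (count: 0)
  'preheat' -> YES, starts with 'pre' (count: 1)
  'play' -> no (count: 1)
  'dislike' -> no (count: 1)
  'rewrite' -> no (count: 1)
  'pretest' -> YES, starts with 'pre' (count: 2)
  'preview' -> YES, starts with 'pre' (count: 3)
  'disagree' -> no (count: 3)
  'jump' -> no (count: 3)
  'walk' -> no (count: 3)
  'run' -> no (count: 3)
Total with prefix 'pre': 3

3


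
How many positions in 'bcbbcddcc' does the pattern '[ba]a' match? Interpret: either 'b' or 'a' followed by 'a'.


Pattern: [ba]a means either 'b' or 'a' followed by 'a'.
Scanning 'bcbbcddcc' position-by-position:
  Pos 0: window 'bc' -> no
  Pos 1: window 'cb' -> no
  Pos 2: window 'bb' -> no
  Pos 3: window 'bc' -> no
  Pos 4: window 'cd' -> no
  Pos 5: window 'dd' -> no
  Pos 6: window 'dc' -> no
  Pos 7: window 'cc' -> no
  Pos 8: window 'c' -> no
Total matches: 0

0


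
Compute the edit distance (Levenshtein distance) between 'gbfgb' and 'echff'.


Building DP table for s1='gbfgb' (len 5) and s2='echff' (len 5):
       e  c  h  f  f
    0  1  2  3  4  5
  g 1  1  2  3  4  5
  b 2  2  2  3  4  5
  f 3  3  3  3  3  4
  g 4  4  4  4  4  4
  b 5  5  5  5  5  5
Edit distance = dp[5][5] = 5

5


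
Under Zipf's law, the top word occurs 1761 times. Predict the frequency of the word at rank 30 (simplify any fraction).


Zipf's law: freq(rank) = f1 / rank
f1 = 1761, rank = 30
freq = 1761 / 30
GCD(1761, 30) = 3
Simplified: 587/10

587/10


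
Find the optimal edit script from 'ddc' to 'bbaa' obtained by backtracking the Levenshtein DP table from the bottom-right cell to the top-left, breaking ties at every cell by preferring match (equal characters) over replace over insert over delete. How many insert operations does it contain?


Edit distance = 4. Backtracking from cell (3, 4) with preference match > replace > insert > delete,
then listing the resulting alignment 'ddc' -> 'bbaa' left to right:
  Step 1: insert 'b' [insertion #1]
  Step 2: replace d->b
  Step 3: replace d->a
  Step 4: replace c->a
Total insertions: 1

1


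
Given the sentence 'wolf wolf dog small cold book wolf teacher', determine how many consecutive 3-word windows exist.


Word trigrams from [8] words:
  Trigram 1: (wolf wolf dog)
  Trigram 2: (wolf dog small)
  Trigram 3: (dog small cold)
  Trigram 4: (small cold book)
  Trigram 5: (cold book wolf)
  Trigram 6: (book wolf teacher)
Total word trigrams: 8 - 2 = 6

6


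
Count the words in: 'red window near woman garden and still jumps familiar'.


Counting words by splitting on spaces:
  Word 1: 'red'
  Word 2: 'window'
  Word 3: 'near'
  Word 4: 'woman'
  Word 5: 'garden'
  Word 6: 'and'
  Word 7: 'still'
  Word 8: 'jumps'
  Word 9: 'familiar'
Total words: 9

9


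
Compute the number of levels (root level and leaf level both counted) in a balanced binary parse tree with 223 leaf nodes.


In a balanced binary tree with n leaves the deepest leaf is ceil(log2(n)) edges below the root,
so counting node levels inclusive of root and leaves gives ceil(log2(n)) + 1 levels.
log2(223) = 7.8009
ceil(7.8009) = 8
levels = 8 + 1 = 9

9


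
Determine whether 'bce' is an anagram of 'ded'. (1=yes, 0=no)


Sort characters of 'bce': 'bce'
Sort characters of 'ded': 'dde'
Sorted forms differ -> they are NOT anagrams
Result: 0

0


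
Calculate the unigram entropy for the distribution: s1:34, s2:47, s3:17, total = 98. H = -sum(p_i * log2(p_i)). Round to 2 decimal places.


Computing entropy H = -sum(p_i * log2(p_i)):
  s1: p = 34/98 = 0.3469, -p*log2(p) = 0.5299
  s2: p = 47/98 = 0.4796, -p*log2(p) = 0.5084
  s3: p = 17/98 = 0.1735, -p*log2(p) = 0.4384
H = sum of terms = 1.4767
Rounded to 2 decimals: 1.48

1.48


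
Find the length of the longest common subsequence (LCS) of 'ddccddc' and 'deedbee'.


DP table for LCS of 'ddccddc' and 'deedbee':
       d  e  e  d  b  e  e
    0  0  0  0  0  0  0  0
  d 0  1  1  1  1  1  1  1
  d 0  1  1  1  2  2  2  2
  c 0  1  1  1  2  2  2  2
  c 0  1  1  1  2  2  2  2
  d 0  1  1  1  2  2  2  2
  d 0  1  1  1  2  2  2  2
  c 0  1  1  1  2  2  2  2
LCS: 'dd'
LCS length = 2

2


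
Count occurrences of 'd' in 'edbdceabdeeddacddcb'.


Scanning 'edbdceabdeeddacddcb' for 'd':
  Position 1: 'd' -> MATCH (count: 1)
  Position 3: 'd' -> MATCH (count: 2)
  Position 8: 'd' -> MATCH (count: 3)
  Position 11: 'd' -> MATCH (count: 4)
  Position 12: 'd' -> MATCH (count: 5)
  Position 15: 'd' -> MATCH (count: 6)
  Position 16: 'd' -> MATCH (count: 7)
Total occurrences of 'd': 7

7


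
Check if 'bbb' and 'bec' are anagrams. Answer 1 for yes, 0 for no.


Sort characters of 'bbb': 'bbb'
Sort characters of 'bec': 'bce'
Sorted forms differ -> they are NOT anagrams
Result: 0

0


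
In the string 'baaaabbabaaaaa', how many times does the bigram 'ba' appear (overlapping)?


Scanning 'baaaabbabaaaaa' for bigram 'ba':
  Position 0: 'ba' -> MATCH
  Position 1: 'aa' -> no
  Position 2: 'aa' -> no
  Position 3: 'aa' -> no
  Position 4: 'ab' -> no
  Position 5: 'bb' -> no
  Position 6: 'ba' -> MATCH
  Position 7: 'ab' -> no
  Position 8: 'ba' -> MATCH
  Position 9: 'aa' -> no
  Position 10: 'aa' -> no
  Position 11: 'aa' -> no
  Position 12: 'aa' -> no
Total matches: 3

3


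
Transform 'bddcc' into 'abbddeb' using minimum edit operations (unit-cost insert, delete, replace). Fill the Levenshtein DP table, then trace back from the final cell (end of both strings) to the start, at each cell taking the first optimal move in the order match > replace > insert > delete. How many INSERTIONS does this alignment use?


Edit distance = 4. Backtracking from cell (5, 7) with preference match > replace > insert > delete,
then listing the resulting alignment 'bddcc' -> 'abbddeb' left to right:
  Step 1: insert 'a' [insertion #1]
  Step 2: insert 'b' [insertion #2]
  Step 3: keep 'b'
  Step 4: keep 'd'
  Step 5: keep 'd'
  Step 6: replace c->e
  Step 7: replace c->b
Total insertions: 2

2


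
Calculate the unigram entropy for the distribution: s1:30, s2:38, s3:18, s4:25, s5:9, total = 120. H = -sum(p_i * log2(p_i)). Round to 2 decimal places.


Computing entropy H = -sum(p_i * log2(p_i)):
  s1: p = 30/120 = 0.2500, -p*log2(p) = 0.5000
  s2: p = 38/120 = 0.3167, -p*log2(p) = 0.5253
  s3: p = 18/120 = 0.1500, -p*log2(p) = 0.4105
  s4: p = 25/120 = 0.2083, -p*log2(p) = 0.4715
  s5: p = 9/120 = 0.0750, -p*log2(p) = 0.2803
H = sum of terms = 2.1876
Rounded to 2 decimals: 2.19

2.19


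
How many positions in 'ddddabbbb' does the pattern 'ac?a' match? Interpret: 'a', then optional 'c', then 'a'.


Pattern: ac?a means 'a', then optional 'c', then 'a'.
Scanning 'ddddabbbb' position-by-position:
  Pos 0: window 'ddd' -> no
  Pos 1: window 'ddd' -> no
  Pos 2: window 'dda' -> no
  Pos 3: window 'dab' -> no
  Pos 4: window 'abb' -> no
  Pos 5: window 'bbb' -> no
  Pos 6: window 'bbb' -> no
  Pos 7: window 'bb' -> no
  Pos 8: window 'b' -> no
Total matches: 0

0


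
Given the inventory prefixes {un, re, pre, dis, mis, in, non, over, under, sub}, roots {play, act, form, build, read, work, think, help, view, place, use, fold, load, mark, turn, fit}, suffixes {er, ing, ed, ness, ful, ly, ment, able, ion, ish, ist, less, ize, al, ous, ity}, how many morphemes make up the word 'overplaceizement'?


Segmenting 'overplaceizement' against the inventory:
  'over' -> prefix (morpheme 1)
  'place' -> root (morpheme 2)
  'ize' -> suffix (morpheme 3)
  'ment' -> suffix (morpheme 4)
Total morphemes: 4

4


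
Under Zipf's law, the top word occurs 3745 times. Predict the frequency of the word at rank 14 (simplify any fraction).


Zipf's law: freq(rank) = f1 / rank
f1 = 3745, rank = 14
freq = 3745 / 14
GCD(3745, 14) = 7
Simplified: 535/2

535/2


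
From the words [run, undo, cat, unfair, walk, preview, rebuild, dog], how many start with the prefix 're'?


Checking each word for prefix 're':
  'run' -> no (count: 0)
  'undo' -> no (count: 0)
  'cat' -> no (count: 0)
  'unfair' -> no (count: 0)
  'walk' -> no (count: 0)
  'preview' -> no (count: 0)
  'rebuild' -> YES, starts with 're' (count: 1)
  'dog' -> no (count: 1)
Total with prefix 're': 1

1


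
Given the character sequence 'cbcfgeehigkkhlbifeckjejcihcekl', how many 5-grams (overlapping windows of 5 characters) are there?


String 'cbcfgeehigkkhlbifeckjejcihcekl' has length L = 30.
Number of overlapping n-grams = L - n + 1
Substituting: 30 - 5 + 1 = 26

26


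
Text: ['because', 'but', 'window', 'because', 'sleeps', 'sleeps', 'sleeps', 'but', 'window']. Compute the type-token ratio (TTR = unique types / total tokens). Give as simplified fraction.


Tokens: 9
Unique types: ('because', 'but', 'sleeps', 'window') = 4
TTR = 4/9
Already in lowest terms.

4/9


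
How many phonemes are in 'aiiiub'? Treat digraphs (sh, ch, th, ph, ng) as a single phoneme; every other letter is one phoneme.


Parsing 'aiiiub' greedily, digraphs first:
  'a' -> vowel phoneme (phonemes so far: 1)
  'i' -> vowel phoneme (phonemes so far: 2)
  'i' -> vowel phoneme (phonemes so far: 3)
  'i' -> vowel phoneme (phonemes so far: 4)
  'u' -> vowel phoneme (phonemes so far: 5)
  'b' -> consonant phoneme (phonemes so far: 6)
Total phonemes: 6

6


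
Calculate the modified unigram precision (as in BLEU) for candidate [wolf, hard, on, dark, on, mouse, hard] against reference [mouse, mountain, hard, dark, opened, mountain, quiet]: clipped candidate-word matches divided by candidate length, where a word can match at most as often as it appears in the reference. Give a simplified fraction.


Reference word counts: {'dark': 1, 'hard': 1, 'mountain': 2, 'mouse': 1, 'opened': 1, 'quiet': 1}
Checking each candidate word (with clipping):
  'wolf' -> not in reference -> no match (matches: 0)
  'hard' -> in reference (ref count 1, used 1/1) -> match (matches: 1)
  'on' -> not in reference -> no match (matches: 1)
  'dark' -> in reference (ref count 1, used 1/1) -> match (matches: 2)
  'on' -> not in reference -> no match (matches: 2)
  'mouse' -> in reference (ref count 1, used 1/1) -> match (matches: 3)
  'hard' -> ref count 1 already used up (1/1) -> clipped, no match (matches: 3)
Clipped matches: 3, Candidate length: 7
Precision = 3/7

3/7


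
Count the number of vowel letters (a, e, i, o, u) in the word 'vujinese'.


Scanning each character of 'vujinese':
  Position 1: 'v' -> consonant (running count: 0)
  Position 2: 'u' -> vowel (running count: 1)
  Position 3: 'j' -> consonant (running count: 1)
  Position 4: 'i' -> vowel (running count: 2)
  Position 5: 'n' -> consonant (running count: 2)
  Position 6: 'e' -> vowel (running count: 3)
  Position 7: 's' -> consonant (running count: 3)
  Position 8: 'e' -> vowel (running count: 4)
Total vowels: 4

4


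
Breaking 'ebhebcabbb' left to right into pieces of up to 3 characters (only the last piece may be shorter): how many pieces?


'ebhebcabbb' has 10 characters.
Chunking with max size 3:
  Chunk 1: 'ebh' (positions 0-2)
  Chunk 2: 'ebc' (positions 3-5)
  Chunk 3: 'abb' (positions 6-8)
  Chunk 4: 'b' (positions 9-9)
Total chunks: ceil(10 / 3) = 4

4


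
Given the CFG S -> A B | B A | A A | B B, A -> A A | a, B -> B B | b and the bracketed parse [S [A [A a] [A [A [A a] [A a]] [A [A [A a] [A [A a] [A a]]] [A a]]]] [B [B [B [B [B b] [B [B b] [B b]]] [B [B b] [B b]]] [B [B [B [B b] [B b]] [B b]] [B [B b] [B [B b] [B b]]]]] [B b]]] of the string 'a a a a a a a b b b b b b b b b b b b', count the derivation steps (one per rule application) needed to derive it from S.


Every bracketed nonterminal node [X ...] in the tree is produced by exactly one rule application.
Reading the tree off as a leftmost derivation:
  Step 1: S  =>  A B   (applied S -> A B)
  Step 2: A B  =>  A A B   (applied A -> A A)
  Step 3: A A B  =>  a A B   (applied A -> a)
  Step 4: a A B  =>  a A A B   (applied A -> A A)
  Step 5: a A A B  =>  a A A A B   (applied A -> A A)
  Step 6: a A A A B  =>  a a A A B   (applied A -> a)
  Step 7: a a A A B  =>  a a a A B   (applied A -> a)
  Step 8: a a a A B  =>  a a a A A B   (applied A -> A A)
  Step 9: a a a A A B  =>  a a a A A A B   (applied A -> A A)
  Step 10: a a a A A A B  =>  a a a a A A B   (applied A -> a)
  Step 11: a a a a A A B  =>  a a a a A A A B   (applied A -> A A)
  Step 12: a a a a A A A B  =>  a a a a a A A B   (applied A -> a)
  Step 13: a a a a a A A B  =>  a a a a a a A B   (applied A -> a)
  Step 14: a a a a a a A B  =>  a a a a a a a B   (applied A -> a)
  Step 15: a a a a a a a B  =>  a a a a a a a B B   (applied B -> B B)
  Step 16: a a a a a a a B B  =>  a a a a a a a B B B   (applied B -> B B)
  Step 17: a a a a a a a B B B  =>  a a a a a a a B B B B   (applied B -> B B)
  Step 18: a a a a a a a B B B B  =>  a a a a a a a B B B B B   (applied B -> B B)
  Step 19: a a a a a a a B B B B B  =>  a a a a a a a b B B B B   (applied B -> b)
  Step 20: a a a a a a a b B B B B  =>  a a a a a a a b B B B B B   (applied B -> B B)
  Step 21: a a a a a a a b B B B B B  =>  a a a a a a a b b B B B B   (applied B -> b)
  Step 22: a a a a a a a b b B B B B  =>  a a a a a a a b b b B B B   (applied B -> b)
  Step 23: a a a a a a a b b b B B B  =>  a a a a a a a b b b B B B B   (applied B -> B B)
  Step 24: a a a a a a a b b b B B B B  =>  a a a a a a a b b b b B B B   (applied B -> b)
  Step 25: a a a a a a a b b b b B B B  =>  a a a a a a a b b b b b B B   (applied B -> b)
  Step 26: a a a a a a a b b b b b B B  =>  a a a a a a a b b b b b B B B   (applied B -> B B)
  Step 27: a a a a a a a b b b b b B B B  =>  a a a a a a a b b b b b B B B B   (applied B -> B B)
  Step 28: a a a a a a a b b b b b B B B B  =>  a a a a a a a b b b b b B B B B B   (applied B -> B B)
  Step 29: a a a a a a a b b b b b B B B B B  =>  a a a a a a a b b b b b b B B B B   (applied B -> b)
  Step 30: a a a a a a a b b b b b b B B B B  =>  a a a a a a a b b b b b b b B B B   (applied B -> b)
  Step 31: a a a a a a a b b b b b b b B B B  =>  a a a a a a a b b b b b b b b B B   (applied B -> b)
  Step 32: a a a a a a a b b b b b b b b B B  =>  a a a a a a a b b b b b b b b B B B   (applied B -> B B)
  Step 33: a a a a a a a b b b b b b b b B B B  =>  a a a a a a a b b b b b b b b b B B   (applied B -> b)
  Step 34: a a a a a a a b b b b b b b b b B B  =>  a a a a a a a b b b b b b b b b B B B   (applied B -> B B)
  Step 35: a a a a a a a b b b b b b b b b B B B  =>  a a a a a a a b b b b b b b b b b B B   (applied B -> b)
  Step 36: a a a a a a a b b b b b b b b b b B B  =>  a a a a a a a b b b b b b b b b b b B   (applied B -> b)
  Step 37: a a a a a a a b b b b b b b b b b b B  =>  a a a a a a a b b b b b b b b b b b b   (applied B -> b)
Final yield: a a a a a a a b b b b b b b b b b b b
Total rewrite steps: 37

37


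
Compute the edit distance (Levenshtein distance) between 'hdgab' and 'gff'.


Building DP table for s1='hdgab' (len 5) and s2='gff' (len 3):
       g  f  f
    0  1  2  3
  h 1  1  2  3
  d 2  2  2  3
  g 3  2  3  3
  a 4  3  3  4
  b 5  4  4  4
Edit distance = dp[5][3] = 4

4


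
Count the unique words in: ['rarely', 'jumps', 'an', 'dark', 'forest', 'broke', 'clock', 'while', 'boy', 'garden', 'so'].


Listing all tokens and tracking unique types:
  Token 1: 'rarely' -> NEW (unique so far: 1)
  Token 2: 'jumps' -> NEW (unique so far: 2)
  Token 3: 'an' -> NEW (unique so far: 3)
  Token 4: 'dark' -> NEW (unique so far: 4)
  Token 5: 'forest' -> NEW (unique so far: 5)
  Token 6: 'broke' -> NEW (unique so far: 6)
  Token 7: 'clock' -> NEW (unique so far: 7)
  Token 8: 'while' -> NEW (unique so far: 8)
  Token 9: 'boy' -> NEW (unique so far: 9)
  Token 10: 'garden' -> NEW (unique so far: 10)
  Token 11: 'so' -> NEW (unique so far: 11)
Unique types: ('an', 'boy', 'broke', 'clock', 'dark', 'forest', 'garden', 'jumps', 'rarely', 'so', 'while')
Vocabulary size: 11

11


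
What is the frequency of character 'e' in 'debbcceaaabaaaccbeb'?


Scanning 'debbcceaaabaaaccbeb' for 'e':
  Position 1: 'e' -> MATCH (count: 1)
  Position 6: 'e' -> MATCH (count: 2)
  Position 17: 'e' -> MATCH (count: 3)
Total occurrences of 'e': 3

3


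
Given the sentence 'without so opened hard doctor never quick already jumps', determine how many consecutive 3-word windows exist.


Word trigrams from [9] words:
  Trigram 1: (without so opened)
  Trigram 2: (so opened hard)
  Trigram 3: (opened hard doctor)
  Trigram 4: (hard doctor never)
  Trigram 5: (doctor never quick)
  Trigram 6: (never quick already)
  Trigram 7: (quick already jumps)
Total word trigrams: 9 - 2 = 7

7


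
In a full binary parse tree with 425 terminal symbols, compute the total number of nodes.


Leaf nodes (terminals): 425
Internal nodes = n - 1 = 425 - 1 = 424
Total = leaves + internal = 425 + 424 = 849

849


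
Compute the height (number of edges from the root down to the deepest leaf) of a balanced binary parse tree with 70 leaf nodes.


In a balanced binary tree with n leaves the deepest leaf is ceil(log2(n)) edges below the root.
log2(70) = 6.1293
ceil(6.1293) = 7
height (edges) = 7

7


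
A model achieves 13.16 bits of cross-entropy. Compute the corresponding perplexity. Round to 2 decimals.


Perplexity formula: PP = 2^H
H = 13.16
PP = 2^13.16
Decompose: 2^13.16 = 2^13 * 2^0.16
2^13 = 8192, 2^0.16 ~ 1.1172871
PP ~ 8192 * 1.1172871 = 9152.8159232
Rounded to 2 decimals: 9152.82

9152.82


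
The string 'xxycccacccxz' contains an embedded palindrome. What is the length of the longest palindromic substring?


Scanning 'xxycccacccxz' for palindromic substrings.
Substring at positions 3-9: 'cccaccc'.
Check: reverse('cccaccc') = 'cccaccc' -> palindrome confirmed.
Neighbouring characters ('y' / 'x') break symmetry, so it cannot extend further.
No longer palindromic substring exists; longest length = 7

7


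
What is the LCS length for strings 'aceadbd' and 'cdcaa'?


DP table for LCS of 'aceadbd' and 'cdcaa':
       c  d  c  a  a
    0  0  0  0  0  0
  a 0  0  0  0  1  1
  c 0  1  1  1  1  1
  e 0  1  1  1  1  1
  a 0  1  1  1  2  2
  d 0  1  2  2  2  2
  b 0  1  2  2  2  2
  d 0  1  2  2  2  2
LCS: 'aa'
LCS length = 2

2


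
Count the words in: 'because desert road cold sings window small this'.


Counting words by splitting on spaces:
  Word 1: 'because'
  Word 2: 'desert'
  Word 3: 'road'
  Word 4: 'cold'
  Word 5: 'sings'
  Word 6: 'window'
  Word 7: 'small'
  Word 8: 'this'
Total words: 8

8


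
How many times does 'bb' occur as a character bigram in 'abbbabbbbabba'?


Scanning 'abbbabbbbabba' for bigram 'bb':
  Position 0: 'ab' -> no
  Position 1: 'bb' -> MATCH
  Position 2: 'bb' -> MATCH
  Position 3: 'ba' -> no
  Position 4: 'ab' -> no
  Position 5: 'bb' -> MATCH
  Position 6: 'bb' -> MATCH
  Position 7: 'bb' -> MATCH
  Position 8: 'ba' -> no
  Position 9: 'ab' -> no
  Position 10: 'bb' -> MATCH
  Position 11: 'ba' -> no
Total matches: 6

6


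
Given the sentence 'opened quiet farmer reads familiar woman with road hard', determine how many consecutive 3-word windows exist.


Word trigrams from [9] words:
  Trigram 1: (opened quiet farmer)
  Trigram 2: (quiet farmer reads)
  Trigram 3: (farmer reads familiar)
  Trigram 4: (reads familiar woman)
  Trigram 5: (familiar woman with)
  Trigram 6: (woman with road)
  Trigram 7: (with road hard)
Total word trigrams: 9 - 2 = 7

7


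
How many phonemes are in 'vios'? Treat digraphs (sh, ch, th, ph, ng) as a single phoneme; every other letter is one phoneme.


Parsing 'vios' greedily, digraphs first:
  'v' -> consonant phoneme (phonemes so far: 1)
  'i' -> vowel phoneme (phonemes so far: 2)
  'o' -> vowel phoneme (phonemes so far: 3)
  's' -> consonant phoneme (phonemes so far: 4)
Total phonemes: 4

4


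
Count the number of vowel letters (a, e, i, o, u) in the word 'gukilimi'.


Scanning each character of 'gukilimi':
  Position 1: 'g' -> consonant (running count: 0)
  Position 2: 'u' -> vowel (running count: 1)
  Position 3: 'k' -> consonant (running count: 1)
  Position 4: 'i' -> vowel (running count: 2)
  Position 5: 'l' -> consonant (running count: 2)
  Position 6: 'i' -> vowel (running count: 3)
  Position 7: 'm' -> consonant (running count: 3)
  Position 8: 'i' -> vowel (running count: 4)
Total vowels: 4

4


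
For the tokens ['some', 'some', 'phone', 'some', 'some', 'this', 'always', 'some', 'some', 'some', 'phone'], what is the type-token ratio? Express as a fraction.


Tokens: 11
Unique types: ('always', 'phone', 'some', 'this') = 4
TTR = 4/11
Already in lowest terms.

4/11


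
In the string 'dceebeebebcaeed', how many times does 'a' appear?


Scanning 'dceebeebebcaeed' for 'a':
  Position 11: 'a' -> MATCH (count: 1)
Total occurrences of 'a': 1

1


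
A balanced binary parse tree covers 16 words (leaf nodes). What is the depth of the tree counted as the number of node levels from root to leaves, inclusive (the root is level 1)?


In a balanced binary tree with n leaves the deepest leaf is ceil(log2(n)) edges below the root,
so counting node levels inclusive of root and leaves gives ceil(log2(n)) + 1 levels.
log2(16) = 4.0000
ceil(4.0000) = 4
levels = 4 + 1 = 5

5


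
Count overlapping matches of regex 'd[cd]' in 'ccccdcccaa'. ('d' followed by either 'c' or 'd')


Pattern: d[cd] means 'd' followed by either 'c' or 'd'.
Scanning 'ccccdcccaa' position-by-position:
  Pos 0: window 'cc' -> no
  Pos 1: window 'cc' -> no
  Pos 2: window 'cc' -> no
  Pos 3: window 'cd' -> no
  Pos 4: window 'dc' -> MATCH
  Pos 5: window 'cc' -> no
  Pos 6: window 'cc' -> no
  Pos 7: window 'ca' -> no
  Pos 8: window 'aa' -> no
  Pos 9: window 'a' -> no
Total matches: 1

1


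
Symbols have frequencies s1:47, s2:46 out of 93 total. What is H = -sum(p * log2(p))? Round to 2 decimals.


Computing entropy H = -sum(p_i * log2(p_i)):
  s1: p = 47/93 = 0.5054, -p*log2(p) = 0.4976
  s2: p = 46/93 = 0.4946, -p*log2(p) = 0.5023
H = sum of terms = 0.9999
Rounded to 2 decimals: 1.00

1.00


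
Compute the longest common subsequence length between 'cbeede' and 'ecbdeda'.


DP table for LCS of 'cbeede' and 'ecbdeda':
       e  c  b  d  e  d  a
    0  0  0  0  0  0  0  0
  c 0  0  1  1  1  1  1  1
  b 0  0  1  2  2  2  2  2
  e 0  1  1  2  2  3  3  3
  e 0  1  1  2  2  3  3  3
  d 0  1  1  2  3  3  4  4
  e 0  1  1  2  3  4  4  4
LCS: 'cbed'
LCS length = 4

4


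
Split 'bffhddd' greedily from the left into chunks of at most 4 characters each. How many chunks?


'bffhddd' has 7 characters.
Chunking with max size 4:
  Chunk 1: 'bffh' (positions 0-3)
  Chunk 2: 'ddd' (positions 4-6)
Total chunks: ceil(7 / 4) = 2

2


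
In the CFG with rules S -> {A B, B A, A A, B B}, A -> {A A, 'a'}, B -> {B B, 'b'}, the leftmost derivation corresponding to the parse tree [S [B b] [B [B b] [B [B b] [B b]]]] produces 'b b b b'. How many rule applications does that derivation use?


Every bracketed nonterminal node [X ...] in the tree is produced by exactly one rule application.
Reading the tree off as a leftmost derivation:
  Step 1: S  =>  B B   (applied S -> B B)
  Step 2: B B  =>  b B   (applied B -> b)
  Step 3: b B  =>  b B B   (applied B -> B B)
  Step 4: b B B  =>  b b B   (applied B -> b)
  Step 5: b b B  =>  b b B B   (applied B -> B B)
  Step 6: b b B B  =>  b b b B   (applied B -> b)
  Step 7: b b b B  =>  b b b b   (applied B -> b)
Final yield: b b b b
Total rewrite steps: 7

7


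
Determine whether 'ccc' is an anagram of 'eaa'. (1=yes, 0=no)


Sort characters of 'ccc': 'ccc'
Sort characters of 'eaa': 'aae'
Sorted forms differ -> they are NOT anagrams
Result: 0

0


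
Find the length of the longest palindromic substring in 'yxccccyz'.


Scanning 'yxccccyz' for palindromic substrings.
Substring at positions 2-5: 'cccc'.
Check: reverse('cccc') = 'cccc' -> palindrome confirmed.
Neighbouring characters ('x' / 'y') break symmetry, so it cannot extend further.
No longer palindromic substring exists; longest length = 4

4


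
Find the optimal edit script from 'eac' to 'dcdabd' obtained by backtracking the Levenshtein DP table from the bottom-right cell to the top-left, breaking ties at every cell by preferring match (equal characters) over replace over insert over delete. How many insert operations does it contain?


Edit distance = 5. Backtracking from cell (3, 6) with preference match > replace > insert > delete,
then listing the resulting alignment 'eac' -> 'dcdabd' left to right:
  Step 1: insert 'd' [insertion #1]
  Step 2: insert 'c' [insertion #2]
  Step 3: replace e->d
  Step 4: keep 'a'
  Step 5: insert 'b' [insertion #3]
  Step 6: replace c->d
Total insertions: 3

3


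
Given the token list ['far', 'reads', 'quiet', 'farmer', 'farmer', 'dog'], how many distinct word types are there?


Listing all tokens and tracking unique types:
  Token 1: 'far' -> NEW (unique so far: 1)
  Token 2: 'reads' -> NEW (unique so far: 2)
  Token 3: 'quiet' -> NEW (unique so far: 3)
  Token 4: 'farmer' -> NEW (unique so far: 4)
  Token 5: 'farmer' -> duplicate (unique so far: 4)
  Token 6: 'dog' -> NEW (unique so far: 5)
Unique types: ('dog', 'far', 'farmer', 'quiet', 'reads')
Vocabulary size: 5

5


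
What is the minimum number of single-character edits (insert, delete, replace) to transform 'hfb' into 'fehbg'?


Building DP table for s1='hfb' (len 3) and s2='fehbg' (len 5):
       f  e  h  b  g
    0  1  2  3  4  5
  h 1  1  2  2  3  4
  f 2  1  2  3  3  4
  b 3  2  2  3  3  4
Edit distance = dp[3][5] = 4

4


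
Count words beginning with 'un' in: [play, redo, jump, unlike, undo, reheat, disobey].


Checking each word for prefix 'un':
  'play' -> no (count: 0)
  'redo' -> no (count: 0)
  'jump' -> no (count: 0)
  'unlike' -> YES, starts with 'un' (count: 1)
  'undo' -> YES, starts with 'un' (count: 2)
  'reheat' -> no (count: 2)
  'disobey' -> no (count: 2)
Total with prefix 'un': 2

2
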